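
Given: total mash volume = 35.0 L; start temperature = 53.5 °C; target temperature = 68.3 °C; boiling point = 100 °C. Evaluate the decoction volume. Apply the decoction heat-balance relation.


V_dec = V_total·(T_target − T_start)/(T_boil − T_start)
V_dec = 35.0·(68.3 − 53.5)/(100 − 53.5)

11.1398 L


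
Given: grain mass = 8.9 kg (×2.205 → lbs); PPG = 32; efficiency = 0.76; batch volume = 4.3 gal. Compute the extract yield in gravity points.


points = lbs × PPG × eff / vol
lbs = 8.9 × 2.205 = 19.6245
points = 19.6245 × 32 × 0.76 / 4.3

110.9925 points


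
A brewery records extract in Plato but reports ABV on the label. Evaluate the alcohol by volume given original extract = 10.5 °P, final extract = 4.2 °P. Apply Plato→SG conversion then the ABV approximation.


SG = 259/(259 − P);  ABV = (OG − FG)·131.25
OG = 259/(259 − 10.5) = 1.0423
FG = 259/(259 − 4.2) = 1.0165
ABV = (1.0423 − 1.0165)·131.25

3.3823 % ABV


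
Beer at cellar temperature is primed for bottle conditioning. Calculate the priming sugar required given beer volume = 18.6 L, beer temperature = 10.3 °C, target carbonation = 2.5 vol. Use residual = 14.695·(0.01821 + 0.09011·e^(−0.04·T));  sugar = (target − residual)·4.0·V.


residual = 14.695·(0.01821 + 0.09011·e^(−0.04·10.3)) = 1.1446
sugar = (2.5 − 1.1446)·4.0·18.6

100.8400 g


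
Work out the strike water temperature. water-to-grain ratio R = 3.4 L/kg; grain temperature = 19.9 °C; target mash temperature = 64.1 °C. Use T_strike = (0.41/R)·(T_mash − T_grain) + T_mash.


T_strike = (0.41/3.4)·(64.1 − 19.9) + 64.1

69.4300 °C


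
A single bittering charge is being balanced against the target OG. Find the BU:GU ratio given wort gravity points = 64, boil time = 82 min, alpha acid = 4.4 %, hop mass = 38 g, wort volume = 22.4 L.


U = 1.65·0.000125^(GP/1000)·(1−e^(−0.04t))/4.15;  IBU = (α/100)·m·U·1000/V;  BU:GU = IBU/GP
U = 1.65·0.000125^(64/1000)·(1−e^(−0.04·82))/4.15 = 0.2153
IBU = (4.4/100)·38·0.2153·1000/22.4 = 16.0683
BU:GU = 16.0683/64

0.2511


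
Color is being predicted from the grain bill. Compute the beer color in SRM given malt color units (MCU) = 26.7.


SRM = 1.4922 · MCU^0.6859
SRM = 1.4922 · 26.7^0.6859

14.1994 SRM


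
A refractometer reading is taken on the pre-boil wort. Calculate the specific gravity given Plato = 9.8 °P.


SG = 259/(259 − P)
SG = 259/(259 − 9.8)

1.0393


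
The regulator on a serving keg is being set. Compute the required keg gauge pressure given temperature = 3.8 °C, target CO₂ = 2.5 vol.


psi = vols/(0.01821 + 0.09011·e^(−0.04·T)) − 14.695
psi = 2.5/(0.01821 + 0.09011·e^(−0.04·3.8)) − 14.695

11.4520 psi


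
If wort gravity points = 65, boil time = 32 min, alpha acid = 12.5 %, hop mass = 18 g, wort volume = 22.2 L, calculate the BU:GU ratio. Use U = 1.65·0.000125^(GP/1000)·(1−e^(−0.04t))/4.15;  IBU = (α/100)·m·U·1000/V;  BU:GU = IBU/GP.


U = 1.65·0.000125^(65/1000)·(1−e^(−0.04·32))/4.15 = 0.1600
IBU = (12.5/100)·18·0.1600·1000/22.2 = 16.2211
BU:GU = 16.2211/65

0.2496


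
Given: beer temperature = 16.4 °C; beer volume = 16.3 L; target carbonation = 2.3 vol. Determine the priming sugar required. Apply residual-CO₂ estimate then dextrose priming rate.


residual = 14.695·(0.01821 + 0.09011·e^(−0.04·T));  sugar = (target − residual)·4.0·V
residual = 14.695·(0.01821 + 0.09011·e^(−0.04·16.4)) = 0.9547
sugar = (2.3 − 0.9547)·4.0·16.3

87.7112 g


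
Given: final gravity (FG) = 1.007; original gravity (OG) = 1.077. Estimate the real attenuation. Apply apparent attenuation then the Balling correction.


AA = (OG−FG)/(OG−1)·100;  RA = AA·0.8192
AA = (1.077 − 1.007)/(1.077 − 1)·100 = 90.9091
RA = 90.9091·0.8192

74.4727 %


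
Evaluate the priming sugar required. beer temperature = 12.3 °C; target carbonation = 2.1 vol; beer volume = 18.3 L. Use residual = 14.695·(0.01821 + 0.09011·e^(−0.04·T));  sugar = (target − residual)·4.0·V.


residual = 14.695·(0.01821 + 0.09011·e^(−0.04·12.3)) = 1.0772
sugar = (2.1 − 1.0772)·4.0·18.3

74.8694 g


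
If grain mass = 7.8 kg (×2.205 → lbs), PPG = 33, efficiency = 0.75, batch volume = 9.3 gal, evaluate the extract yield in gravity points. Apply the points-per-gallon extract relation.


points = lbs × PPG × eff / vol
lbs = 7.8 × 2.205 = 17.1990
points = 17.1990 × 33 × 0.75 / 9.3

45.7715 points


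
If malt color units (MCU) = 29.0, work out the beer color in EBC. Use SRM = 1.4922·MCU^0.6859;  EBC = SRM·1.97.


SRM = 1.4922·29.0^0.6859 = 15.0275
EBC = 15.0275·1.97

29.6041 EBC


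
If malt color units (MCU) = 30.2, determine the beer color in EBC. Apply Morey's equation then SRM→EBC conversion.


SRM = 1.4922·MCU^0.6859;  EBC = SRM·1.97
SRM = 1.4922·30.2^0.6859 = 15.4513
EBC = 15.4513·1.97

30.4390 EBC


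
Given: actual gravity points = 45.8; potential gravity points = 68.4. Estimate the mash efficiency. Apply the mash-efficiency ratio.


efficiency = actual / potential × 100
efficiency = 45.8 / 68.4 × 100

66.9591 %


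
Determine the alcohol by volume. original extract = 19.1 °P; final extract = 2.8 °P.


SG = 259/(259 − P);  ABV = (OG − FG)·131.25
OG = 259/(259 − 19.1) = 1.0796
FG = 259/(259 − 2.8) = 1.0109
ABV = (1.0796 − 1.0109)·131.25

9.0152 % ABV


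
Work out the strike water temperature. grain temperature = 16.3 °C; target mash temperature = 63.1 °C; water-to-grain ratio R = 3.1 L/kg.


T_strike = (0.41/R)·(T_mash − T_grain) + T_mash
T_strike = (0.41/3.1)·(63.1 − 16.3) + 63.1

69.2897 °C


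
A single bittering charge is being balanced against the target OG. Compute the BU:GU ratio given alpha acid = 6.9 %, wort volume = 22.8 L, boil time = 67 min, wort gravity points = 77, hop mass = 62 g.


U = 1.65·0.000125^(GP/1000)·(1−e^(−0.04t))/4.15;  IBU = (α/100)·m·U·1000/V;  BU:GU = IBU/GP
U = 1.65·0.000125^(77/1000)·(1−e^(−0.04·67))/4.15 = 0.1854
IBU = (6.9/100)·62·0.1854·1000/22.8 = 34.7822
BU:GU = 34.7822/77

0.4517


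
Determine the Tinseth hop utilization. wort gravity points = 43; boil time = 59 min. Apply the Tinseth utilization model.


U = 1.65·0.000125^(GP/1000) · (1 − e^(−0.04·t))/4.15
bigness = 1.65·0.000125^(43/1000) = 1.1211
boil_factor = (1 − e^(−0.04·59))/4.15 = 0.2182
U = 1.1211 · 0.2182

0.2446


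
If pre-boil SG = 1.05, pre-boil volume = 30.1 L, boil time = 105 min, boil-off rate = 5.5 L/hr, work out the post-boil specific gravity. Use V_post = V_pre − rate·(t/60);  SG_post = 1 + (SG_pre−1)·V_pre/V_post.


V_post = 30.1 − 5.5·(105/60) = 20.4750
SG_post = 1 + (1.05 − 1)·30.1/20.4750

1.0735


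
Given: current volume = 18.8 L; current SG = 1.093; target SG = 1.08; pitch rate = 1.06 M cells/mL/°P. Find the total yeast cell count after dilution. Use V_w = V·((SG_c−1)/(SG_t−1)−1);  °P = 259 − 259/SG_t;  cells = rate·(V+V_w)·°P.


V_w = 18.8·((1.093−1)/(1.08−1)−1) = 3.0550
V_final = 18.8 + 3.0550 = 21.8550
°P = 259 − 259/1.08 = 19.1852
cells = 1.06·21.8550·19.1852

444.4498 billion cells


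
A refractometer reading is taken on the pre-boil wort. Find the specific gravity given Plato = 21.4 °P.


SG = 259/(259 − P)
SG = 259/(259 − 21.4)

1.0901


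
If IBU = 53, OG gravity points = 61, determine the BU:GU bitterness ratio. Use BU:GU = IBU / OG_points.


BU:GU = 53 / 61

0.8689


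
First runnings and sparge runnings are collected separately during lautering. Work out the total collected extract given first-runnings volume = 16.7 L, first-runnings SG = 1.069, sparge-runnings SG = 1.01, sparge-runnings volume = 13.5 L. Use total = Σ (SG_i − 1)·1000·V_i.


first = (1.069 − 1)·1000·16.7 = 1152.3000
sparge = (1.01 − 1)·1000·13.5 = 135.0000
total = 1152.3000 + 135.0000

1287.3000 gravity·L


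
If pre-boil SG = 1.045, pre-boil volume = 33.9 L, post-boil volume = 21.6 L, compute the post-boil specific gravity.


SG_post = 1 + (SG_pre − 1)·V_pre/V_post
pts_pre = (1.045 − 1)·1000 = 45.0000
pts_post = 45.0000·33.9/21.6 = 70.6250
SG_post = 1 + 70.6250/1000

1.0706


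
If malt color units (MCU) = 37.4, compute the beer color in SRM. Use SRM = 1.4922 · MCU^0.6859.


SRM = 1.4922 · 37.4^0.6859

17.8920 SRM


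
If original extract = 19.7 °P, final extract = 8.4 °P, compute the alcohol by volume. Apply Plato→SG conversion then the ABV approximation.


SG = 259/(259 − P);  ABV = (OG − FG)·131.25
OG = 259/(259 − 19.7) = 1.0823
FG = 259/(259 − 8.4) = 1.0335
ABV = (1.0823 − 1.0335)·131.25

6.4055 % ABV


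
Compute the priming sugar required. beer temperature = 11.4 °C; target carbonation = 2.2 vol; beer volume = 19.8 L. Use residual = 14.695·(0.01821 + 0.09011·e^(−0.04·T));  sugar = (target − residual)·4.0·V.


residual = 14.695·(0.01821 + 0.09011·e^(−0.04·11.4)) = 1.1069
sugar = (2.2 − 1.1069)·4.0·19.8

86.5758 g


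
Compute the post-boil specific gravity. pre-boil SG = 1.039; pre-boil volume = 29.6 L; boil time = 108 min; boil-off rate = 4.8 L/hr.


V_post = V_pre − rate·(t/60);  SG_post = 1 + (SG_pre−1)·V_pre/V_post
V_post = 29.6 − 4.8·(108/60) = 20.9600
SG_post = 1 + (1.039 − 1)·29.6/20.9600

1.0551


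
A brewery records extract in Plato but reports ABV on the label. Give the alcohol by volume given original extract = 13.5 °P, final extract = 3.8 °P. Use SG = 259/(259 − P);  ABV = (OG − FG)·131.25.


OG = 259/(259 − 13.5) = 1.0550
FG = 259/(259 − 3.8) = 1.0149
ABV = (1.0550 − 1.0149)·131.25

5.2631 % ABV


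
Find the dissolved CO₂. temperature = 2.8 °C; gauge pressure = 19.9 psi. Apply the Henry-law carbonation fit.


vols = (P + 14.695)·(0.01821 + 0.09011·e^(−0.04·T))
vols = (19.9 + 14.695)·(0.01821 + 0.09011·e^(−0.04·2.8))

3.4170 volumes


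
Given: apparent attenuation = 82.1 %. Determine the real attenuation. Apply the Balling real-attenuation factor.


RA = AA · 0.8192
RA = 82.1 · 0.8192

67.2563 %


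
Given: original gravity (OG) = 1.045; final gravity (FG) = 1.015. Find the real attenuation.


AA = (OG−FG)/(OG−1)·100;  RA = AA·0.8192
AA = (1.045 − 1.015)/(1.045 − 1)·100 = 66.6667
RA = 66.6667·0.8192

54.6133 %


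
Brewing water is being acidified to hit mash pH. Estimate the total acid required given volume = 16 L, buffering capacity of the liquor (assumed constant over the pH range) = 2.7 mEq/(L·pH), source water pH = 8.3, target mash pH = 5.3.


acid = buffering capacity · (pH_source − pH_target) · V
acid = 2.7 · (8.3 − 5.3) · 16

129.6000 mEq


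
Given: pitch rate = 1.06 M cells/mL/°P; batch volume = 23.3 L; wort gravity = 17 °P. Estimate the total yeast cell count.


cells (billions) = rate · V_L · °P
cells = 1.06 · 23.3 · 17

419.8660 billion cells


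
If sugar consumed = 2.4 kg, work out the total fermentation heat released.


Q = m_sugar · 590 kJ/kg
Q = 2.4 · 590

1416.0000 kJ


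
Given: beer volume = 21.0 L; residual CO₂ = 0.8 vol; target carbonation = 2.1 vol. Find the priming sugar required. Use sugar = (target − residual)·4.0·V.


sugar = (2.1 − 0.8)·4.0·21.0

109.2000 g


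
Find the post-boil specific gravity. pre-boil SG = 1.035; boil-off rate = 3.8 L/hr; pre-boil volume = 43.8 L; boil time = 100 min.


V_post = V_pre − rate·(t/60);  SG_post = 1 + (SG_pre−1)·V_pre/V_post
V_post = 43.8 − 3.8·(100/60) = 37.4667
SG_post = 1 + (1.035 − 1)·43.8/37.4667

1.0409


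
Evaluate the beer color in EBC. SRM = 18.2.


EBC = SRM · 1.97
EBC = 18.2 · 1.97

35.8540 EBC


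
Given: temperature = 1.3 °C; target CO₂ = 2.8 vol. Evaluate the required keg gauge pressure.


psi = vols/(0.01821 + 0.09011·e^(−0.04·T)) − 14.695
psi = 2.8/(0.01821 + 0.09011·e^(−0.04·1.3)) − 14.695

12.2919 psi


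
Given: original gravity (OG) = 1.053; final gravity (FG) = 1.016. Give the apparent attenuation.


AA = (OG − FG)/(OG − 1) · 100
AA = (1.053 − 1.016)/(1.053 − 1) · 100

69.8113 %


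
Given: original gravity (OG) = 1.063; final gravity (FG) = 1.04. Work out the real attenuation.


AA = (OG−FG)/(OG−1)·100;  RA = AA·0.8192
AA = (1.063 − 1.04)/(1.063 − 1)·100 = 36.5079
RA = 36.5079·0.8192

29.9073 %


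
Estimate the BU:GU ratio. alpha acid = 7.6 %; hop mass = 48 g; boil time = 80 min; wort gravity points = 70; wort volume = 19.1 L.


U = 1.65·0.000125^(GP/1000)·(1−e^(−0.04t))/4.15;  IBU = (α/100)·m·U·1000/V;  BU:GU = IBU/GP
U = 1.65·0.000125^(70/1000)·(1−e^(−0.04·80))/4.15 = 0.2033
IBU = (7.6/100)·48·0.2033·1000/19.1 = 38.8300
BU:GU = 38.8300/70

0.5547


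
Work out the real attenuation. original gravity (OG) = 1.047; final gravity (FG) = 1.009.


AA = (OG−FG)/(OG−1)·100;  RA = AA·0.8192
AA = (1.047 − 1.009)/(1.047 − 1)·100 = 80.8511
RA = 80.8511·0.8192

66.2332 %


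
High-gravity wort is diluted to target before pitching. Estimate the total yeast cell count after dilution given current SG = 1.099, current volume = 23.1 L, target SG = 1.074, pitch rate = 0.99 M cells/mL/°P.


V_w = V·((SG_c−1)/(SG_t−1)−1);  °P = 259 − 259/SG_t;  cells = rate·(V+V_w)·°P
V_w = 23.1·((1.099−1)/(1.074−1)−1) = 7.8041
V_final = 23.1 + 7.8041 = 30.9041
°P = 259 − 259/1.074 = 17.8454
cells = 0.99·30.9041·17.8454

545.9814 billion cells


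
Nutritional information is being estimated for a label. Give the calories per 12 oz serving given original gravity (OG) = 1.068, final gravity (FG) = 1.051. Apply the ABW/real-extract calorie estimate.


ABW = (OG−FG)·131.25·0.79/FG;  °P = 259 − 259/SG (for OG→OE and FG→AE);  RE = 0.1808·OE + 0.8192·AE;  Cal = (6.9·ABW + 4·(RE−0.1))·FG·3.55
ABW = (1.068 − 1.051)·131.25·0.79/1.051 = 1.6772
OE = 259 − 259/1.068 = 16.4906 °P
AE = 259 − 259/1.051 = 12.5680 °P
RE = 0.1808·16.4906 + 0.8192·12.5680 = 13.2772 °P
Cal = (6.9·1.6772 + 4·(13.2772−0.1))·1.051·3.55

239.8368 kcal


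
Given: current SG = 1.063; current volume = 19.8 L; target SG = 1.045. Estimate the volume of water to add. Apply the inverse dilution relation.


V_water = V·((SG_curr − 1)/(SG_target − 1) − 1)
V_water = 19.8·((1.063 − 1)/(1.045 − 1) − 1)

7.9200 L


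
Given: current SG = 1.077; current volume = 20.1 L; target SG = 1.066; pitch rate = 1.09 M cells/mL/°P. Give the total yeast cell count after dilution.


V_w = V·((SG_c−1)/(SG_t−1)−1);  °P = 259 − 259/SG_t;  cells = rate·(V+V_w)·°P
V_w = 20.1·((1.077−1)/(1.066−1)−1) = 3.3500
V_final = 20.1 + 3.3500 = 23.4500
°P = 259 − 259/1.066 = 16.0356
cells = 1.09·23.4500·16.0356

409.8792 billion cells


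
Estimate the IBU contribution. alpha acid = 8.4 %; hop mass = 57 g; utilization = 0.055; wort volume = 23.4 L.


IBU = (α/100)·mass·U·1000 / V
IBU = (8.4/100)·57·0.055·1000 / 23.4

11.2538 IBU


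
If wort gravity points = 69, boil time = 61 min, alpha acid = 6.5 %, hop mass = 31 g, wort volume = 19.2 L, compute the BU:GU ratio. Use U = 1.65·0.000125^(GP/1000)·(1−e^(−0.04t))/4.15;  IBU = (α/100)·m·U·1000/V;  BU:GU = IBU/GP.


U = 1.65·0.000125^(69/1000)·(1−e^(−0.04·61))/4.15 = 0.1952
IBU = (6.5/100)·31·0.1952·1000/19.2 = 20.4876
BU:GU = 20.4876/69

0.2969


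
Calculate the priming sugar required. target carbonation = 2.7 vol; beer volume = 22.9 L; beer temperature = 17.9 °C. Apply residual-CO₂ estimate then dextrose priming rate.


residual = 14.695·(0.01821 + 0.09011·e^(−0.04·T));  sugar = (target − residual)·4.0·V
residual = 14.695·(0.01821 + 0.09011·e^(−0.04·17.9)) = 0.9147
sugar = (2.7 − 0.9147)·4.0·22.9

163.5316 g


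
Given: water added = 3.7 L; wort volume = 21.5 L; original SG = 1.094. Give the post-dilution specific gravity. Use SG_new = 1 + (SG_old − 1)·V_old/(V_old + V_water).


pts = (1.094 − 1)·1000·21.5/(21.5 + 3.7) = 80.1984
SG_new = 1 + 80.1984/1000

1.0802


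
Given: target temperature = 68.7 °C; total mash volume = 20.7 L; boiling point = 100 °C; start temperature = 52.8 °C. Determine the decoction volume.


V_dec = V_total·(T_target − T_start)/(T_boil − T_start)
V_dec = 20.7·(68.7 − 52.8)/(100 − 52.8)

6.9731 L


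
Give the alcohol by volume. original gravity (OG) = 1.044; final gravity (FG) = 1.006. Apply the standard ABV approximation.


ABV = (OG − FG) · 131.25
ABV = (1.044 − 1.006) · 131.25

4.9875 % ABV


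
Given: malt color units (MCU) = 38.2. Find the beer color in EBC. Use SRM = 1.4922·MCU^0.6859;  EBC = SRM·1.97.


SRM = 1.4922·38.2^0.6859 = 18.1537
EBC = 18.1537·1.97

35.7627 EBC


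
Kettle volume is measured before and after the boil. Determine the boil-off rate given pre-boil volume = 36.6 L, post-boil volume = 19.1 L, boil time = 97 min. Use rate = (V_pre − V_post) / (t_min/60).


rate = (36.6 − 19.1) / (97/60)

10.8247 L/hr


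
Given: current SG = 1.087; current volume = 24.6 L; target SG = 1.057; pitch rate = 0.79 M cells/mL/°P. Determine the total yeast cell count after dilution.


V_w = V·((SG_c−1)/(SG_t−1)−1);  °P = 259 − 259/SG_t;  cells = rate·(V+V_w)·°P
V_w = 24.6·((1.087−1)/(1.057−1)−1) = 12.9474
V_final = 24.6 + 12.9474 = 37.5474
°P = 259 − 259/1.057 = 13.9669
cells = 0.79·37.5474·13.9669

414.2917 billion cells


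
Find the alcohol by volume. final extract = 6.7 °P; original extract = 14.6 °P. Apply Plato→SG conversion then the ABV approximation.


SG = 259/(259 − P);  ABV = (OG − FG)·131.25
OG = 259/(259 − 14.6) = 1.0597
FG = 259/(259 − 6.7) = 1.0266
ABV = (1.0597 − 1.0266)·131.25

4.3552 % ABV


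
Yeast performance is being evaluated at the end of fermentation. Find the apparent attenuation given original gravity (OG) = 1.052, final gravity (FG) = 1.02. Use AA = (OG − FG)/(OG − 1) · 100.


AA = (1.052 − 1.02)/(1.052 − 1) · 100

61.5385 %


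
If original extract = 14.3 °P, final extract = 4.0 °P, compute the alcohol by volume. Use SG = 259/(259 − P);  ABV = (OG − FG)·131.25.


OG = 259/(259 − 14.3) = 1.0584
FG = 259/(259 − 4.0) = 1.0157
ABV = (1.0584 − 1.0157)·131.25

5.6113 % ABV


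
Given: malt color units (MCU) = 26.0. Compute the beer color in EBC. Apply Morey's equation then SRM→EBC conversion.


SRM = 1.4922·MCU^0.6859;  EBC = SRM·1.97
SRM = 1.4922·26.0^0.6859 = 13.9430
EBC = 13.9430·1.97

27.4678 EBC


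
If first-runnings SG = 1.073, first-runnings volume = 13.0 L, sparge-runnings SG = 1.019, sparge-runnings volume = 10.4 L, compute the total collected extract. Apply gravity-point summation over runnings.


total = Σ (SG_i − 1)·1000·V_i
first = (1.073 − 1)·1000·13.0 = 949.0000
sparge = (1.019 − 1)·1000·10.4 = 197.6000
total = 949.0000 + 197.6000

1146.6000 gravity·L


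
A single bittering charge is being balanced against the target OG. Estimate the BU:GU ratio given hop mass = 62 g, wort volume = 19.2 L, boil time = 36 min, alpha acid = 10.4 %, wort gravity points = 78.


U = 1.65·0.000125^(GP/1000)·(1−e^(−0.04t))/4.15;  IBU = (α/100)·m·U·1000/V;  BU:GU = IBU/GP
U = 1.65·0.000125^(78/1000)·(1−e^(−0.04·36))/4.15 = 0.1505
IBU = (10.4/100)·62·0.1505·1000/19.2 = 50.5457
BU:GU = 50.5457/78

0.6480


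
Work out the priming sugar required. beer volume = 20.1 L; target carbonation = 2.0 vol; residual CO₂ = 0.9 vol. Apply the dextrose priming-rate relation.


sugar = (target − residual)·4.0·V
sugar = (2.0 − 0.9)·4.0·20.1

88.4400 g


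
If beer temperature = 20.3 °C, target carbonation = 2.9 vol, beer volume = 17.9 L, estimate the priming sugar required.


residual = 14.695·(0.01821 + 0.09011·e^(−0.04·T));  sugar = (target − residual)·4.0·V
residual = 14.695·(0.01821 + 0.09011·e^(−0.04·20.3)) = 0.8555
sugar = (2.9 − 0.8555)·4.0·17.9

146.3873 g


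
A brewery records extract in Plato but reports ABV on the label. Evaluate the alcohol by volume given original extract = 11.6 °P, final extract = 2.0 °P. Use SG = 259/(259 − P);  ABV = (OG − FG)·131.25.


OG = 259/(259 − 11.6) = 1.0469
FG = 259/(259 − 2.0) = 1.0078
ABV = (1.0469 − 1.0078)·131.25

5.1326 % ABV


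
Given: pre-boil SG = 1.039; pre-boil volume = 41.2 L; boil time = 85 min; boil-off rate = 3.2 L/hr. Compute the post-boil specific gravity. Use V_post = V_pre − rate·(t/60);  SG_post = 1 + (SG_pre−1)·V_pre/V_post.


V_post = 41.2 − 3.2·(85/60) = 36.6667
SG_post = 1 + (1.039 − 1)·41.2/36.6667

1.0438


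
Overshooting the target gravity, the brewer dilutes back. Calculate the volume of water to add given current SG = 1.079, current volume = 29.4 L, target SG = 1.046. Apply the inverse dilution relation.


V_water = V·((SG_curr − 1)/(SG_target − 1) − 1)
V_water = 29.4·((1.079 − 1)/(1.046 − 1) − 1)

21.0913 L


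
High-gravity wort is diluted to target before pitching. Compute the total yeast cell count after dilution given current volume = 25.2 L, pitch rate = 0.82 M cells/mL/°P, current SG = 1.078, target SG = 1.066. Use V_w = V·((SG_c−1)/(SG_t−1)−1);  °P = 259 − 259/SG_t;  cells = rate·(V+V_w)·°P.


V_w = 25.2·((1.078−1)/(1.066−1)−1) = 4.5818
V_final = 25.2 + 4.5818 = 29.7818
°P = 259 − 259/1.066 = 16.0356
cells = 0.82·29.7818·16.0356

391.6080 billion cells


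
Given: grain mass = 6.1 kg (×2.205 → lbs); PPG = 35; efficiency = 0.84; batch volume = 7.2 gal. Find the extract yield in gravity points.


points = lbs × PPG × eff / vol
lbs = 6.1 × 2.205 = 13.4505
points = 13.4505 × 35 × 0.84 / 7.2

54.9229 points


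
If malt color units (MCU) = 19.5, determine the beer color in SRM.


SRM = 1.4922 · MCU^0.6859
SRM = 1.4922 · 19.5^0.6859

11.4462 SRM


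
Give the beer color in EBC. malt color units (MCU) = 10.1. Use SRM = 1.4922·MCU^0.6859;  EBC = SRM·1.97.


SRM = 1.4922·10.1^0.6859 = 7.2894
EBC = 7.2894·1.97

14.3601 EBC


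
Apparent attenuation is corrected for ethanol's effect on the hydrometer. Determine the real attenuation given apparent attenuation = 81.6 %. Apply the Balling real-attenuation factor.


RA = AA · 0.8192
RA = 81.6 · 0.8192

66.8467 %


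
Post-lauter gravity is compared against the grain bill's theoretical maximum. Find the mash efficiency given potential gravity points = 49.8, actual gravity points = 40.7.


efficiency = actual / potential × 100
efficiency = 40.7 / 49.8 × 100

81.7269 %


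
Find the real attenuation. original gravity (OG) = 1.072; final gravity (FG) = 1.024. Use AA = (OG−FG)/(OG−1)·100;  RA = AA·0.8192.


AA = (1.072 − 1.024)/(1.072 − 1)·100 = 66.6667
RA = 66.6667·0.8192

54.6133 %


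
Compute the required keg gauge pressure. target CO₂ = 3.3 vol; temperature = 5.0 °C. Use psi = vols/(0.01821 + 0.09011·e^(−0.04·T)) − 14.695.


psi = 3.3/(0.01821 + 0.09011·e^(−0.04·5.0)) − 14.695

21.1801 psi


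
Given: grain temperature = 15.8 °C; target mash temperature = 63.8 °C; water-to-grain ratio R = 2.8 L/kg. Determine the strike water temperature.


T_strike = (0.41/R)·(T_mash − T_grain) + T_mash
T_strike = (0.41/2.8)·(63.8 − 15.8) + 63.8

70.8286 °C


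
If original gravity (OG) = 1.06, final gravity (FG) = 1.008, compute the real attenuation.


AA = (OG−FG)/(OG−1)·100;  RA = AA·0.8192
AA = (1.06 − 1.008)/(1.06 − 1)·100 = 86.6667
RA = 86.6667·0.8192

70.9973 %


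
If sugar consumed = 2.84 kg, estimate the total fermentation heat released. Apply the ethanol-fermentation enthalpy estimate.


Q = m_sugar · 590 kJ/kg
Q = 2.84 · 590

1675.6000 kJ


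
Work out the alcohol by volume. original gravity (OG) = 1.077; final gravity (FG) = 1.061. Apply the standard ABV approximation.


ABV = (OG − FG) · 131.25
ABV = (1.077 − 1.061) · 131.25

2.1000 % ABV


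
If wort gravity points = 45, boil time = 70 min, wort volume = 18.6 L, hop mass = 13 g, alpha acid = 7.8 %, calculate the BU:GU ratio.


U = 1.65·0.000125^(GP/1000)·(1−e^(−0.04t))/4.15;  IBU = (α/100)·m·U·1000/V;  BU:GU = IBU/GP
U = 1.65·0.000125^(45/1000)·(1−e^(−0.04·70))/4.15 = 0.2492
IBU = (7.8/100)·13·0.2492·1000/18.6 = 13.5855
BU:GU = 13.5855/45

0.3019


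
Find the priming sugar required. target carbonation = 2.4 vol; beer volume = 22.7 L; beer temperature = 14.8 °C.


residual = 14.695·(0.01821 + 0.09011·e^(−0.04·T));  sugar = (target − residual)·4.0·V
residual = 14.695·(0.01821 + 0.09011·e^(−0.04·14.8)) = 1.0002
sugar = (2.4 − 1.0002)·4.0·22.7

127.1063 g


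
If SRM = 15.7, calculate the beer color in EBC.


EBC = SRM · 1.97
EBC = 15.7 · 1.97

30.9290 EBC


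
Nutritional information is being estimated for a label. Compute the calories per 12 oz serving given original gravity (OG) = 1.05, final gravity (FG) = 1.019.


ABW = (OG−FG)·131.25·0.79/FG;  °P = 259 − 259/SG (for OG→OE and FG→AE);  RE = 0.1808·OE + 0.8192·AE;  Cal = (6.9·ABW + 4·(RE−0.1))·FG·3.55
ABW = (1.05 − 1.019)·131.25·0.79/1.019 = 3.1544
OE = 259 − 259/1.05 = 12.3333 °P
AE = 259 − 259/1.019 = 4.8292 °P
RE = 0.1808·12.3333 + 0.8192·4.8292 = 6.1860 °P
Cal = (6.9·3.1544 + 4·(6.1860−0.1))·1.019·3.55

166.7976 kcal


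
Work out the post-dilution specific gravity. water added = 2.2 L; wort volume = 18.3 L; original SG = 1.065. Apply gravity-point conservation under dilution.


SG_new = 1 + (SG_old − 1)·V_old/(V_old + V_water)
pts = (1.065 − 1)·1000·18.3/(18.3 + 2.2) = 58.0244
SG_new = 1 + 58.0244/1000

1.0580


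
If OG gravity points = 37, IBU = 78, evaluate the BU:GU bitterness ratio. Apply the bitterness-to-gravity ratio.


BU:GU = IBU / OG_points
BU:GU = 78 / 37

2.1081


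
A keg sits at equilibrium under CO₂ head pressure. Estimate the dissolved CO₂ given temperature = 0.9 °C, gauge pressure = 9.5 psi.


vols = (P + 14.695)·(0.01821 + 0.09011·e^(−0.04·T))
vols = (9.5 + 14.695)·(0.01821 + 0.09011·e^(−0.04·0.9))

2.5437 volumes


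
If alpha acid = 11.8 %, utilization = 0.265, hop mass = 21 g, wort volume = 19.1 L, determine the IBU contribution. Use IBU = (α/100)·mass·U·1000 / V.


IBU = (11.8/100)·21·0.265·1000 / 19.1

34.3806 IBU


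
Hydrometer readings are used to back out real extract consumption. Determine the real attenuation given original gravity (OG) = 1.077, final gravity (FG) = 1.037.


AA = (OG−FG)/(OG−1)·100;  RA = AA·0.8192
AA = (1.077 − 1.037)/(1.077 − 1)·100 = 51.9481
RA = 51.9481·0.8192

42.5558 %


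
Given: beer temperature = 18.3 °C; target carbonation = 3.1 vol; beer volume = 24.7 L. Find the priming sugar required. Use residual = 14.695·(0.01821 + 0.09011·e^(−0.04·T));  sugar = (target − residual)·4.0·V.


residual = 14.695·(0.01821 + 0.09011·e^(−0.04·18.3)) = 0.9044
sugar = (3.1 − 0.9044)·4.0·24.7

216.9205 g


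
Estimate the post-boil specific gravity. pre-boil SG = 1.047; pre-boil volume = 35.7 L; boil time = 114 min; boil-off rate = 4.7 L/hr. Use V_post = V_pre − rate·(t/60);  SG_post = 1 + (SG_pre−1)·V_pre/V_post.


V_post = 35.7 − 4.7·(114/60) = 26.7700
SG_post = 1 + (1.047 − 1)·35.7/26.7700

1.0627


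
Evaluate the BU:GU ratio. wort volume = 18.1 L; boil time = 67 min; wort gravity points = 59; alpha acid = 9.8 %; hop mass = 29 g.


U = 1.65·0.000125^(GP/1000)·(1−e^(−0.04t))/4.15;  IBU = (α/100)·m·U·1000/V;  BU:GU = IBU/GP
U = 1.65·0.000125^(59/1000)·(1−e^(−0.04·67))/4.15 = 0.2179
IBU = (9.8/100)·29·0.2179·1000/18.1 = 34.2178
BU:GU = 34.2178/59

0.5800


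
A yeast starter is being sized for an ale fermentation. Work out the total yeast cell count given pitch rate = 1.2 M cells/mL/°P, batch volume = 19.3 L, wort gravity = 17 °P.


cells (billions) = rate · V_L · °P
cells = 1.2 · 19.3 · 17

393.7200 billion cells


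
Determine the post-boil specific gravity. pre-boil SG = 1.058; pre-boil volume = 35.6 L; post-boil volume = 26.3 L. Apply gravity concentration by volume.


SG_post = 1 + (SG_pre − 1)·V_pre/V_post
pts_pre = (1.058 − 1)·1000 = 58.0000
pts_post = 58.0000·35.6/26.3 = 78.5095
SG_post = 1 + 78.5095/1000

1.0785


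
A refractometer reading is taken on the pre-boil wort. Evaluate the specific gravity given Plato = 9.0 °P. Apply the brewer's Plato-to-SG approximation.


SG = 259/(259 − P)
SG = 259/(259 − 9.0)

1.0360


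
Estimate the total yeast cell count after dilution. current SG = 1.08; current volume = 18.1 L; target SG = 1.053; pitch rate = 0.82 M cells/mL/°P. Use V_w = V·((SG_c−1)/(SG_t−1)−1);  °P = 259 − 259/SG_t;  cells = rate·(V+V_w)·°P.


V_w = 18.1·((1.08−1)/(1.053−1)−1) = 9.2208
V_final = 18.1 + 9.2208 = 27.3208
°P = 259 − 259/1.053 = 13.0361
cells = 0.82·27.3208·13.0361

292.0477 billion cells


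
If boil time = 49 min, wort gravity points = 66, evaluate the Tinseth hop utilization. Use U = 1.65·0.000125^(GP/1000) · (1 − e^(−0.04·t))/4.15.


bigness = 1.65·0.000125^(66/1000) = 0.9118
boil_factor = (1 − e^(−0.04·49))/4.15 = 0.2070
U = 0.9118 · 0.2070

0.1888


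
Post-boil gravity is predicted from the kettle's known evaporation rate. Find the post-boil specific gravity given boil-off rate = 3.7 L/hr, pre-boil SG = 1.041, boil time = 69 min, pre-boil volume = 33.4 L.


V_post = V_pre − rate·(t/60);  SG_post = 1 + (SG_pre−1)·V_pre/V_post
V_post = 33.4 − 3.7·(69/60) = 29.1450
SG_post = 1 + (1.041 − 1)·33.4/29.1450

1.0470


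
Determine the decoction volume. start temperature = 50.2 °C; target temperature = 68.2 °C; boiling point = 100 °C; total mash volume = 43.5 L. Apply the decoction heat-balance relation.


V_dec = V_total·(T_target − T_start)/(T_boil − T_start)
V_dec = 43.5·(68.2 − 50.2)/(100 − 50.2)

15.7229 L


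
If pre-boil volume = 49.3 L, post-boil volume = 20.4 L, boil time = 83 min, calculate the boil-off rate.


rate = (V_pre − V_post) / (t_min/60)
rate = (49.3 − 20.4) / (83/60)

20.8916 L/hr


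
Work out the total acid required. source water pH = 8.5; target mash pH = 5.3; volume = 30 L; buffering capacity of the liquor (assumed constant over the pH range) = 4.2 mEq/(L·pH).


acid = buffering capacity · (pH_source − pH_target) · V
acid = 4.2 · (8.5 − 5.3) · 30

403.2000 mEq


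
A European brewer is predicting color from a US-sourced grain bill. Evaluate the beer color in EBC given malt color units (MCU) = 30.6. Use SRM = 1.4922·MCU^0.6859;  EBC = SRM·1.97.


SRM = 1.4922·30.6^0.6859 = 15.5913
EBC = 15.5913·1.97

30.7149 EBC


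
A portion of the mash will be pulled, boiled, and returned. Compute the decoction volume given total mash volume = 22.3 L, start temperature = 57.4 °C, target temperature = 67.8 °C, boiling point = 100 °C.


V_dec = V_total·(T_target − T_start)/(T_boil − T_start)
V_dec = 22.3·(67.8 − 57.4)/(100 − 57.4)

5.4441 L


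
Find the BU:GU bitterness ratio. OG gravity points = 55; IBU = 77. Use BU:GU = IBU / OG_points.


BU:GU = 77 / 55

1.4000


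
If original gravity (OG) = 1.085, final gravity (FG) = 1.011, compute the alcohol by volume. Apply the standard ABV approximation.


ABV = (OG − FG) · 131.25
ABV = (1.085 − 1.011) · 131.25

9.7125 % ABV


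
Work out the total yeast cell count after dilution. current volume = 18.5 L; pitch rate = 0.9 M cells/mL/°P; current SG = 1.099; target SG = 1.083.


V_w = V·((SG_c−1)/(SG_t−1)−1);  °P = 259 − 259/SG_t;  cells = rate·(V+V_w)·°P
V_w = 18.5·((1.099−1)/(1.083−1)−1) = 3.5663
V_final = 18.5 + 3.5663 = 22.0663
°P = 259 − 259/1.083 = 19.8495
cells = 0.9·22.0663·19.8495

394.2037 billion cells


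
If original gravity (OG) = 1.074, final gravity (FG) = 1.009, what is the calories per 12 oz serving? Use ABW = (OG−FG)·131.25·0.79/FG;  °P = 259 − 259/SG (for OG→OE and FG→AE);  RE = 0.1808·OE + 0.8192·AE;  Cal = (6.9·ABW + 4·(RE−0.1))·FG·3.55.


ABW = (1.074 − 1.009)·131.25·0.79/1.009 = 6.6796
OE = 259 − 259/1.074 = 17.8454 °P
AE = 259 − 259/1.009 = 2.3102 °P
RE = 0.1808·17.8454 + 0.8192·2.3102 = 5.1190 °P
Cal = (6.9·6.6796 + 4·(5.1190−0.1))·1.009·3.55

236.9996 kcal


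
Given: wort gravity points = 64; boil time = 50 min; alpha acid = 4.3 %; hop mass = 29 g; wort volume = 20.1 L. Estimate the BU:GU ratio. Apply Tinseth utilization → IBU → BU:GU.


U = 1.65·0.000125^(GP/1000)·(1−e^(−0.04t))/4.15;  IBU = (α/100)·m·U·1000/V;  BU:GU = IBU/GP
U = 1.65·0.000125^(64/1000)·(1−e^(−0.04·50))/4.15 = 0.1934
IBU = (4.3/100)·29·0.1934·1000/20.1 = 11.9993
BU:GU = 11.9993/64

0.1875


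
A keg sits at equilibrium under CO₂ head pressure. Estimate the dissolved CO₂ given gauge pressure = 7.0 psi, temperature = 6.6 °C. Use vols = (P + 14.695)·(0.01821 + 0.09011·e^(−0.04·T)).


vols = (7.0 + 14.695)·(0.01821 + 0.09011·e^(−0.04·6.6))

1.8964 volumes


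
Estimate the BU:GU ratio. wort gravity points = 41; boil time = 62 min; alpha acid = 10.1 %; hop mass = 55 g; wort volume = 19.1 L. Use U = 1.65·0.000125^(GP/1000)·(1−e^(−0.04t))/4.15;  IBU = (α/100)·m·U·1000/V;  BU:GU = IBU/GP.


U = 1.65·0.000125^(41/1000)·(1−e^(−0.04·62))/4.15 = 0.2520
IBU = (10.1/100)·55·0.2520·1000/19.1 = 73.2955
BU:GU = 73.2955/41

1.7877


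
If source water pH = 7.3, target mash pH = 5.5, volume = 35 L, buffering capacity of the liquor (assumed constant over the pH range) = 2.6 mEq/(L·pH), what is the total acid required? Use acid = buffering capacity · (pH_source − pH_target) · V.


acid = 2.6 · (7.3 − 5.5) · 35

163.8000 mEq


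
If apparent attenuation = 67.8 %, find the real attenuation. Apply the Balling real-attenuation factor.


RA = AA · 0.8192
RA = 67.8 · 0.8192

55.5418 %


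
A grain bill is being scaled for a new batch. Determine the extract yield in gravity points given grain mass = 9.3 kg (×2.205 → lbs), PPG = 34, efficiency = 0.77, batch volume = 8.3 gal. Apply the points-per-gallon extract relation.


points = lbs × PPG × eff / vol
lbs = 9.3 × 2.205 = 20.5065
points = 20.5065 × 34 × 0.77 / 8.3

64.6819 points


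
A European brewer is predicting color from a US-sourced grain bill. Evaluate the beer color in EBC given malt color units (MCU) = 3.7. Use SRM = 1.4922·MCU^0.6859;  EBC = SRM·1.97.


SRM = 1.4922·3.7^0.6859 = 3.6606
EBC = 3.6606·1.97

7.2115 EBC


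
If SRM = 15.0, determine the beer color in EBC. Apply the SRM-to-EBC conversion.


EBC = SRM · 1.97
EBC = 15.0 · 1.97

29.5500 EBC


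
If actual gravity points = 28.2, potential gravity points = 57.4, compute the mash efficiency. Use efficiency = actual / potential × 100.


efficiency = 28.2 / 57.4 × 100

49.1289 %


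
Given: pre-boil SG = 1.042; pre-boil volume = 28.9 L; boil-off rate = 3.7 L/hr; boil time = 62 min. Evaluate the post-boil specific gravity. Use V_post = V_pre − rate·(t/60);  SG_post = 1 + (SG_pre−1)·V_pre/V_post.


V_post = 28.9 − 3.7·(62/60) = 25.0767
SG_post = 1 + (1.042 − 1)·28.9/25.0767

1.0484


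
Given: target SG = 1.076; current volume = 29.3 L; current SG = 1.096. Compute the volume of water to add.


V_water = V·((SG_curr − 1)/(SG_target − 1) − 1)
V_water = 29.3·((1.096 − 1)/(1.076 − 1) − 1)

7.7105 L


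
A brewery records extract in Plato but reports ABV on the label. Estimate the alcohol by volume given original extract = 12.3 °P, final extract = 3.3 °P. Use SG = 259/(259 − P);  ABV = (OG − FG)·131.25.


OG = 259/(259 − 12.3) = 1.0499
FG = 259/(259 − 3.3) = 1.0129
ABV = (1.0499 − 1.0129)·131.25

4.8500 % ABV


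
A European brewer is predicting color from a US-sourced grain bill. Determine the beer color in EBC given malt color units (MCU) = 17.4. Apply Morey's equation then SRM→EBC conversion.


SRM = 1.4922·MCU^0.6859;  EBC = SRM·1.97
SRM = 1.4922·17.4^0.6859 = 10.5857
EBC = 10.5857·1.97

20.8538 EBC


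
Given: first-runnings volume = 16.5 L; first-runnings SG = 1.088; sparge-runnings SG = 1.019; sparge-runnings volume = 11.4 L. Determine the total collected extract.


total = Σ (SG_i − 1)·1000·V_i
first = (1.088 − 1)·1000·16.5 = 1452.0000
sparge = (1.019 − 1)·1000·11.4 = 216.6000
total = 1452.0000 + 216.6000

1668.6000 gravity·L


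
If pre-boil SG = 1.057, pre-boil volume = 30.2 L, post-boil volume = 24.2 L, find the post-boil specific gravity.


SG_post = 1 + (SG_pre − 1)·V_pre/V_post
pts_pre = (1.057 − 1)·1000 = 57.0000
pts_post = 57.0000·30.2/24.2 = 71.1322
SG_post = 1 + 71.1322/1000

1.0711


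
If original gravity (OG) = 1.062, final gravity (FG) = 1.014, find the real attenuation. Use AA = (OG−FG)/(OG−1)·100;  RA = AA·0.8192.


AA = (1.062 − 1.014)/(1.062 − 1)·100 = 77.4194
RA = 77.4194·0.8192

63.4219 %


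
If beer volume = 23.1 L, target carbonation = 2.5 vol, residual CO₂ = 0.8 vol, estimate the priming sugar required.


sugar = (target − residual)·4.0·V
sugar = (2.5 − 0.8)·4.0·23.1

157.0800 g


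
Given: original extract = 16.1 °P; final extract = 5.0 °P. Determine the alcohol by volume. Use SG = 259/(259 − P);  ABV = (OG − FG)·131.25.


OG = 259/(259 − 16.1) = 1.0663
FG = 259/(259 − 5.0) = 1.0197
ABV = (1.0663 − 1.0197)·131.25

6.1159 % ABV


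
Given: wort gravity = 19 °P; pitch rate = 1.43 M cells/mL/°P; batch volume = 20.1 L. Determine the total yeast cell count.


cells (billions) = rate · V_L · °P
cells = 1.43 · 20.1 · 19

546.1170 billion cells


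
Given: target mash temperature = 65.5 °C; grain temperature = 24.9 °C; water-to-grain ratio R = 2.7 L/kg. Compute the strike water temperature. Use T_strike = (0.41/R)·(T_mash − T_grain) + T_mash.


T_strike = (0.41/2.7)·(65.5 − 24.9) + 65.5

71.6652 °C


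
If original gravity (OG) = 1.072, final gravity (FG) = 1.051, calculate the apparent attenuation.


AA = (OG − FG)/(OG − 1) · 100
AA = (1.072 − 1.051)/(1.072 − 1) · 100

29.1667 %


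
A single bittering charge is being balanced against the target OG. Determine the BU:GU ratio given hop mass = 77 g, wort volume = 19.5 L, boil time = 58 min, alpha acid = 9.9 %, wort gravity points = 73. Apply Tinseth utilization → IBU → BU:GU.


U = 1.65·0.000125^(GP/1000)·(1−e^(−0.04t))/4.15;  IBU = (α/100)·m·U·1000/V;  BU:GU = IBU/GP
U = 1.65·0.000125^(73/1000)·(1−e^(−0.04·58))/4.15 = 0.1860
IBU = (9.9/100)·77·0.1860·1000/19.5 = 72.7238
BU:GU = 72.7238/73

0.9962


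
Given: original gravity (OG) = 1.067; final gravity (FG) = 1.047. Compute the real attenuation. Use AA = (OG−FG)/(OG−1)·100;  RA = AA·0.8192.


AA = (1.067 − 1.047)/(1.067 − 1)·100 = 29.8507
RA = 29.8507·0.8192

24.4537 %


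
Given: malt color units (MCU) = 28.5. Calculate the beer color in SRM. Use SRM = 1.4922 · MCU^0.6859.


SRM = 1.4922 · 28.5^0.6859

14.8493 SRM


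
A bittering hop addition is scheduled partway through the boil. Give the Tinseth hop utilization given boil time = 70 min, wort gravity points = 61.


U = 1.65·0.000125^(GP/1000) · (1 − e^(−0.04·t))/4.15
bigness = 1.65·0.000125^(61/1000) = 0.9537
boil_factor = (1 − e^(−0.04·70))/4.15 = 0.2263
U = 0.9537 · 0.2263

0.2158


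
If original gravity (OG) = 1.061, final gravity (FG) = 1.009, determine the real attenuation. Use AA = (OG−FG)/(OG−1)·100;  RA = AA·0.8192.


AA = (1.061 − 1.009)/(1.061 − 1)·100 = 85.2459
RA = 85.2459·0.8192

69.8334 %


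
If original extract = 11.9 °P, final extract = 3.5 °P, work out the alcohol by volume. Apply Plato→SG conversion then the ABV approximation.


SG = 259/(259 − P);  ABV = (OG − FG)·131.25
OG = 259/(259 − 11.9) = 1.0482
FG = 259/(259 − 3.5) = 1.0137
ABV = (1.0482 − 1.0137)·131.25

4.5229 % ABV
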